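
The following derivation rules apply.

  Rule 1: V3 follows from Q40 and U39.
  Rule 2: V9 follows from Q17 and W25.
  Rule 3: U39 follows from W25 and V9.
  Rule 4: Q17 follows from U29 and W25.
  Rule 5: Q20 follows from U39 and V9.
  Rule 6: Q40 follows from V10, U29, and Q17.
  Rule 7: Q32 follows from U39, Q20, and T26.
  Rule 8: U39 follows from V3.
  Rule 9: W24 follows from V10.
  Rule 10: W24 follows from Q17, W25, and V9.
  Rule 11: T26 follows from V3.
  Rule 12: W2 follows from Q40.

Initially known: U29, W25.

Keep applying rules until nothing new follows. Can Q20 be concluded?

Yes

From U29 and W25, Rule 4 gives Q17.
From Q17 and W25, Rule 2 gives V9.
W25 and V9 hold, so U39 follows (Rule 3).
From U39 and V9, Rule 5 gives Q20.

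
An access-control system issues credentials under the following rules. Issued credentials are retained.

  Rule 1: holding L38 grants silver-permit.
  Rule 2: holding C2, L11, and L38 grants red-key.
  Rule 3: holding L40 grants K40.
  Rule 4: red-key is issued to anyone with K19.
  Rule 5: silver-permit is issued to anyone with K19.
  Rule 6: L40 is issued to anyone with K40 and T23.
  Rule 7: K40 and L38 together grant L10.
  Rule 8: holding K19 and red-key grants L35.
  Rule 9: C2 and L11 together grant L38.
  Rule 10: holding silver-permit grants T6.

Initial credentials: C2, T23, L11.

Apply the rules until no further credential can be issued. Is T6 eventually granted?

Yes

Holding C2 and L11 grants L38 (Rule 9).
Holding L38 grants silver-permit (Rule 1).
Holding silver-permit grants T6 (Rule 10).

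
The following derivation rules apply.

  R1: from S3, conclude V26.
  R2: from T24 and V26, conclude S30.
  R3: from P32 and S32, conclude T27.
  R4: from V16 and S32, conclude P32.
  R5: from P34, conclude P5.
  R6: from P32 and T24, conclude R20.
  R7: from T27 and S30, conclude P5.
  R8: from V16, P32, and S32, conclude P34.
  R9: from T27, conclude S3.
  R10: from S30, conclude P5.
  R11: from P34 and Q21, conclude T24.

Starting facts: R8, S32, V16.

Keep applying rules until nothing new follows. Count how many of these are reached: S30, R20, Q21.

S30 would need T24 and V26 (R2), but T24 is never established.
R20 would need P32 and T24 (R6), but T24 is never established.
No rule produces Q21, and it is not given.
None of the 3 are reached.

0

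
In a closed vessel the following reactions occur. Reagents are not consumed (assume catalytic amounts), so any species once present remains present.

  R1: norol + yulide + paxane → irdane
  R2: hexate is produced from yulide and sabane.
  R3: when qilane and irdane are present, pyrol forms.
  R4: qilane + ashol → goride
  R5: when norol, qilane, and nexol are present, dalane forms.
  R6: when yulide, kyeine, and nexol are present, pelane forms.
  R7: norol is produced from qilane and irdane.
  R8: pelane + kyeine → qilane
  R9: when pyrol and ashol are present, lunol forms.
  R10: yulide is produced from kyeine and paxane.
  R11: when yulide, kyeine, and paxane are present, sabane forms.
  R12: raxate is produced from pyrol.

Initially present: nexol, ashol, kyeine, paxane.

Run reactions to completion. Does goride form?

kyeine and paxane present → yulide forms (R10).
yulide, kyeine, and nexol present → pelane forms (R6).
pelane and kyeine present → qilane forms (R8).
qilane and ashol present → goride forms (R4).

Yes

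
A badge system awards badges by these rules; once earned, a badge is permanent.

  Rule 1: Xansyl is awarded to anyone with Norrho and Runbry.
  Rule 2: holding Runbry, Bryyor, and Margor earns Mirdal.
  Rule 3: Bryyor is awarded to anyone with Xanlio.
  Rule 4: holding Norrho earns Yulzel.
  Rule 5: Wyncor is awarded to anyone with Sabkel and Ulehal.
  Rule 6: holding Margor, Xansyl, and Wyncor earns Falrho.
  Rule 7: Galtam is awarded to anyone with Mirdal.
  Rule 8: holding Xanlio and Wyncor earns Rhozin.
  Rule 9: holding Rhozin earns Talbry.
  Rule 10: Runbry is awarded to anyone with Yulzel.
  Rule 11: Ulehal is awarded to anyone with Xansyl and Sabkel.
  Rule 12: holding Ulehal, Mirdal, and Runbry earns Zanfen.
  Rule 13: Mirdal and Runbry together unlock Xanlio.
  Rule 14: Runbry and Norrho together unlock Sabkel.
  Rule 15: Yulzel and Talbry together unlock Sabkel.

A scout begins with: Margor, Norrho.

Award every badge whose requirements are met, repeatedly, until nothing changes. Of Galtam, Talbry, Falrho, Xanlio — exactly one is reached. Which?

With Norrho, Yulzel is earned (Rule 4).
With Yulzel, Runbry is earned (Rule 10).
With Runbry and Norrho, Sabkel is earned (Rule 14).
With Norrho and Runbry, Xansyl is earned (Rule 1).
With Xansyl and Sabkel, Ulehal is earned (Rule 11).
With Sabkel and Ulehal, Wyncor is earned (Rule 5).
With Margor, Xansyl, and Wyncor, Falrho is earned (Rule 6).
Talbry would need Rhozin (Rule 9), but Rhozin is never earned. Xanlio would need Mirdal and Runbry (Rule 13), but Mirdal is never earned. Galtam would need Mirdal (Rule 7), but Mirdal is never earned.

Falrho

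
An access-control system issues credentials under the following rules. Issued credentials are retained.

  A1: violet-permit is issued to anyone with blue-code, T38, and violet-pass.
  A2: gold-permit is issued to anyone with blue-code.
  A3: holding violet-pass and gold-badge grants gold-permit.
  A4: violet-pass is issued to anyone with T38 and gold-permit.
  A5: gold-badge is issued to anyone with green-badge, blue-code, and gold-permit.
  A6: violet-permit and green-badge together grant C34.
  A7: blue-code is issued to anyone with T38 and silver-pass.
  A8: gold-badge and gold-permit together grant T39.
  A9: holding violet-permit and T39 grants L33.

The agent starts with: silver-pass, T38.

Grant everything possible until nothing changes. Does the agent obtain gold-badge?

gold-badge would need green-badge, blue-code, and gold-permit (A5), but green-badge is never granted.

No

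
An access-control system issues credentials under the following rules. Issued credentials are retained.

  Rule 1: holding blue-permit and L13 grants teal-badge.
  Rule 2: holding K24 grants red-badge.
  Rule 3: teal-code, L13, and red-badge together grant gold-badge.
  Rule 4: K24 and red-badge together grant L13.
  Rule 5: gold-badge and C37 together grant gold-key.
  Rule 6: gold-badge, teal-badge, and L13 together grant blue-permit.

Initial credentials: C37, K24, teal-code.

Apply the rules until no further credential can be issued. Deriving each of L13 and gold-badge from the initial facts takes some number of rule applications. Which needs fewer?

L13: Holding K24 grants red-badge (Rule 2). Holding K24 and red-badge grants L13 (Rule 4). [2 rule applications]
gold-badge: Holding K24 grants red-badge (Rule 2). Holding K24 and red-badge grants L13 (Rule 4). Holding teal-code, L13, and red-badge grants gold-badge (Rule 3). [3 rule applications]
L13 needs fewer.

L13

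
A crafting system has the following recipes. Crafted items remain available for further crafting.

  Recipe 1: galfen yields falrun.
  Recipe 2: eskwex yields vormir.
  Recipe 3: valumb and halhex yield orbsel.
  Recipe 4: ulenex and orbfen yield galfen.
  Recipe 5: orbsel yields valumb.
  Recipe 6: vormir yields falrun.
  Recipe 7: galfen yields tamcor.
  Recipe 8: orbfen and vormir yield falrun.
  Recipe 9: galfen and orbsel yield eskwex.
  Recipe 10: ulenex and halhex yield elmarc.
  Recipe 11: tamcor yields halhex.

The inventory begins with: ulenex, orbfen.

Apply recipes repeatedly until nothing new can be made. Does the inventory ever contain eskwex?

eskwex would need galfen and orbsel (Recipe 9), but orbsel is never obtained.

No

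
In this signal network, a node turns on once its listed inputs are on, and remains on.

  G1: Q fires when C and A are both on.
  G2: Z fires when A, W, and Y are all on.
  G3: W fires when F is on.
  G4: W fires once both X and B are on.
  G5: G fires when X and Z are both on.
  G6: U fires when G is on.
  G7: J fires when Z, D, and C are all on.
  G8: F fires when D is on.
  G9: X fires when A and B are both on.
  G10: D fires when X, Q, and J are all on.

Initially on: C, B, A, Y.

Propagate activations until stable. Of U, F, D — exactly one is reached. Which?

U

G9: A and B on → X on.
X and B are on, so W fires (G4).
A, W, and Y are on, so Z fires (G2).
X and Z are on, so G fires (G5).
G is on, so U fires (G6).
D would need X, Q, and J (G10), but J never turns on. F would need D (G8), but D never turns on.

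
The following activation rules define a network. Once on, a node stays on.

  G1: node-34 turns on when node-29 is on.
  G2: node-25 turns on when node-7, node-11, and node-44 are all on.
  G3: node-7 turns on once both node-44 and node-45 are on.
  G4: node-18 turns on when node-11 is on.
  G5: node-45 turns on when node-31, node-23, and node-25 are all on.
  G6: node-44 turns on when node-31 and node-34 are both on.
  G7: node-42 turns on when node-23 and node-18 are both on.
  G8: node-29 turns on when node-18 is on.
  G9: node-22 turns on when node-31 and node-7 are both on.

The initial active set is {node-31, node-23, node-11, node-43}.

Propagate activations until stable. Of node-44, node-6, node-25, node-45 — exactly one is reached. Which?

node-11 is on, so node-18 turns on (G4).
node-18 is on, so node-29 turns on (G8).
node-29 is on, so node-34 turns on (G1).
node-31 and node-34 are on, so node-44 turns on (G6).
No rule produces node-6, and it is not given. node-45 would need node-31, node-23, and node-25 (G5), but node-25 never turns on. node-25 would need node-7, node-11, and node-44 (G2), but node-7 never turns on.

node-44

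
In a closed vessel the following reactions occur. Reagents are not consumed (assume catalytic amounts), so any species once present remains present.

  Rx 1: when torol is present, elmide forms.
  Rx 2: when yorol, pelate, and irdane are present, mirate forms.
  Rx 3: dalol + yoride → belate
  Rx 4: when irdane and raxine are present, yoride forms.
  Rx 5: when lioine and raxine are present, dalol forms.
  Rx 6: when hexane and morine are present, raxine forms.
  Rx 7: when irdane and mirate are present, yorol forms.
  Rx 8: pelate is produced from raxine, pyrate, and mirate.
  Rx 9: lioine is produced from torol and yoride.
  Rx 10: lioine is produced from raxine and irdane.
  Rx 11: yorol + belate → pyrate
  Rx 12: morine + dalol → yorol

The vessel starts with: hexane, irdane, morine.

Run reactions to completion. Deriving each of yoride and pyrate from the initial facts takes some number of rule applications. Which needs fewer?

yoride

yoride: hexane and morine present → raxine forms (Rx 6). irdane and raxine present → yoride forms (Rx 4). [2 rule applications]
pyrate: hexane and morine present → raxine forms (Rx 6). raxine and irdane present → lioine forms (Rx 10). irdane and raxine present → yoride forms (Rx 4). lioine and raxine present → dalol forms (Rx 5). dalol and yoride present → belate forms (Rx 3). morine and dalol present → yorol forms (Rx 12). yorol and belate present → pyrate forms (Rx 11). [7 rule applications]
yoride needs fewer.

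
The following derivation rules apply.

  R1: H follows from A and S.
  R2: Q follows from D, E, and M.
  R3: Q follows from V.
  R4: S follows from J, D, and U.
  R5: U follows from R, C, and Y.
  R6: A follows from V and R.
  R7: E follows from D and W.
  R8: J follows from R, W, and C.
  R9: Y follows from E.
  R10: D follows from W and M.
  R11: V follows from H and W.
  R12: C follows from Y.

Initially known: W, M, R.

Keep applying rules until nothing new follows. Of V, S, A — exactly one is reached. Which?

W and M hold, so D follows (R10).
D and W hold, so E follows (R7).
From E, R9 gives Y.
From Y, R12 gives C.
R, W, and C hold, so J follows (R8).
From R, C, and Y, R5 gives U.
From J, D, and U, R4 gives S.
A would need V and R (R6), but V is never established. V would need H and W (R11), but H is never established.

S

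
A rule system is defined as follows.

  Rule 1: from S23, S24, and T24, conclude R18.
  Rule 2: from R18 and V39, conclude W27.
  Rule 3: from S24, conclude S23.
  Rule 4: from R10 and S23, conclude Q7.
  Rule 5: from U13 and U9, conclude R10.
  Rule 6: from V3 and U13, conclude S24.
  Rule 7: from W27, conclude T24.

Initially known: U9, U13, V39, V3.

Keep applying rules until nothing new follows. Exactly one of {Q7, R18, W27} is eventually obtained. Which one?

U13 and U9 hold, so R10 follows (Rule 5).
From V3 and U13, Rule 6 gives S24.
From S24, Rule 3 gives S23.
R10 and S23 hold, so Q7 follows (Rule 4).
W27 would need R18 and V39 (Rule 2), but R18 is never established. R18 would need S23, S24, and T24 (Rule 1), but T24 is never established.

Q7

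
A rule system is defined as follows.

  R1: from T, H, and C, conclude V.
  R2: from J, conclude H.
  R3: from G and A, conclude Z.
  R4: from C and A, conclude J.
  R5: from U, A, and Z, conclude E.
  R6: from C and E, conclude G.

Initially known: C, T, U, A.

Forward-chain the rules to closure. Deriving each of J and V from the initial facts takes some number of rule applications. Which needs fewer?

J: From C and A, R4 gives J. [1 rule application]
V: From C and A, R4 gives J. J holds, so H follows (R2). T, H, and C hold, so V follows (R1). [3 rule applications]
J needs fewer.

J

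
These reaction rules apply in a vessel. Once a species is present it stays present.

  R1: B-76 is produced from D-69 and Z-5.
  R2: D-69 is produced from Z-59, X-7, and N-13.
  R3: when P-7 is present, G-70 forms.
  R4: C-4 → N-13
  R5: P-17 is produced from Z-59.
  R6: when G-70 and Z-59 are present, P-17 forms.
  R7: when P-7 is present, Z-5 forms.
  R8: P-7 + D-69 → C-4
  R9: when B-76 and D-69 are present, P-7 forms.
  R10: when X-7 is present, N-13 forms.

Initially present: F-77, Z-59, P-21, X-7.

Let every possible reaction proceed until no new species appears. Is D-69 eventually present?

Yes

X-7 present → N-13 forms (R10).
Z-59, X-7, and N-13 present → D-69 forms (R2).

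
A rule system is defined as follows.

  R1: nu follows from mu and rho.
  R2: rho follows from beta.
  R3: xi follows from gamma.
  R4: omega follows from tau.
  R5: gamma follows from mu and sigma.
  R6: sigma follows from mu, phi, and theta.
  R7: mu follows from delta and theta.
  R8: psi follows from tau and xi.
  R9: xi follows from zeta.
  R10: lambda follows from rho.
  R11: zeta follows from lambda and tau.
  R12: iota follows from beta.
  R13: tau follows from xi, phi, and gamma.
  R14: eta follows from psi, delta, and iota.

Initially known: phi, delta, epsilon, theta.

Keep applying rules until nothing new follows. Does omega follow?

From delta and theta, R7 gives mu.
mu, phi, and theta hold, so sigma follows (R6).
mu and sigma hold, so gamma follows (R5).
From gamma, R3 gives xi.
xi, phi, and gamma hold, so tau follows (R13).
From tau, R4 gives omega.

Yes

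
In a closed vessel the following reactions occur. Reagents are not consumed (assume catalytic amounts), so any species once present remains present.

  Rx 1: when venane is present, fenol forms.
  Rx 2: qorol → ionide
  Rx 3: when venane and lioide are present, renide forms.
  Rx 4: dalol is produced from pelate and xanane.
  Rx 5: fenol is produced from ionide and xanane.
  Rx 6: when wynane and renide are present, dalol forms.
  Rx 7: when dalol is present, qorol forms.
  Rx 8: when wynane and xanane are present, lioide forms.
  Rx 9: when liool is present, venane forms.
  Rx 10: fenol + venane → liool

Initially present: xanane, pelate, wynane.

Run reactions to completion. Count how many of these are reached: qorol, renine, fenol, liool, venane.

2

pelate and xanane present → dalol forms (Rx 4).
dalol present → qorol forms (Rx 7).
qorol present → ionide forms (Rx 2).
ionide and xanane present → fenol forms (Rx 5).
qorol: reached.
No rule produces renine, and it is not given.
fenol: reached.
liool would need fenol and venane (Rx 10), but venane never forms.
venane would need liool (Rx 9), but liool never forms.
Reached: qorol and fenol — 2 of the 5.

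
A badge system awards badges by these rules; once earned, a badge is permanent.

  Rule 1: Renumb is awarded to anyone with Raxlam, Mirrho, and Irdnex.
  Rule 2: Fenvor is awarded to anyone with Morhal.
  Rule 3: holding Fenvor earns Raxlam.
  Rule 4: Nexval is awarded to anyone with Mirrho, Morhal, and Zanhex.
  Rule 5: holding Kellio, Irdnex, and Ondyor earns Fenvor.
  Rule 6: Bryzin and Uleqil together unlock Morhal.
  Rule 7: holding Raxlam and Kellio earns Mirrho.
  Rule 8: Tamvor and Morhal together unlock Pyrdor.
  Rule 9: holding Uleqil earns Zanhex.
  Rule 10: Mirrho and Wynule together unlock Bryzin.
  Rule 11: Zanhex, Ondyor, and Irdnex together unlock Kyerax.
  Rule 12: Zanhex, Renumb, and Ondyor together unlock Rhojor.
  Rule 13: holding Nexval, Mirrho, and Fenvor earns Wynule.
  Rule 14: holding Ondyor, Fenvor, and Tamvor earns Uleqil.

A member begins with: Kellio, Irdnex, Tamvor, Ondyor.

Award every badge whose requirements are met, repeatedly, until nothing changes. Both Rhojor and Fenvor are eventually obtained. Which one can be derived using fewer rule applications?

Fenvor: With Kellio, Irdnex, and Ondyor, Fenvor is earned (Rule 5). [1 rule application]
Rhojor: With Kellio, Irdnex, and Ondyor, Fenvor is earned (Rule 5). With Ondyor, Fenvor, and Tamvor, Uleqil is earned (Rule 14). With Fenvor, Raxlam is earned (Rule 3). With Raxlam and Kellio, Mirrho is earned (Rule 7). With Uleqil, Zanhex is earned (Rule 9). With Raxlam, Mirrho, and Irdnex, Renumb is earned (Rule 1). With Zanhex, Renumb, and Ondyor, Rhojor is earned (Rule 12). [7 rule applications]
Fenvor needs fewer.

Fenvor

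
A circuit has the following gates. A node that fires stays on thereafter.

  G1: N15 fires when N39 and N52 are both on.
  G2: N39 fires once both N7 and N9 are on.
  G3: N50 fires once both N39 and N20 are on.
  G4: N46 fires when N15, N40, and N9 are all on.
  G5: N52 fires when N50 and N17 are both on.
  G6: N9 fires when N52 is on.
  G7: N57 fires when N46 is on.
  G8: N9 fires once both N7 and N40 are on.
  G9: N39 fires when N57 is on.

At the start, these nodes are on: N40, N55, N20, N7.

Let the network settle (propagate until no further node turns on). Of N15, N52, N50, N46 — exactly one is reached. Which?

N7 and N40 are on, so N9 fires (G8).
G2: N7 and N9 on → N39 on.
N39 and N20 are on, so N50 fires (G3).
N52 would need N50 and N17 (G5), but N17 never turns on. N46 would need N15, N40, and N9 (G4), but N15 never turns on. N15 would need N39 and N52 (G1), but N52 never turns on.

N50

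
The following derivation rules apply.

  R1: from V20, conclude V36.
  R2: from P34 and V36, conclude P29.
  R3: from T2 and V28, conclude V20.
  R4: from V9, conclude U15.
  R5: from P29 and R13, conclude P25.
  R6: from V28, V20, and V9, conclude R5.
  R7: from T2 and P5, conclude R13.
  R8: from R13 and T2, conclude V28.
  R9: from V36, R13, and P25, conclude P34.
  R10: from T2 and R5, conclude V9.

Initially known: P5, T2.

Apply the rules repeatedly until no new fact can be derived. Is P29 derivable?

P29 would need P34 and V36 (R2), but P34 is never established.

No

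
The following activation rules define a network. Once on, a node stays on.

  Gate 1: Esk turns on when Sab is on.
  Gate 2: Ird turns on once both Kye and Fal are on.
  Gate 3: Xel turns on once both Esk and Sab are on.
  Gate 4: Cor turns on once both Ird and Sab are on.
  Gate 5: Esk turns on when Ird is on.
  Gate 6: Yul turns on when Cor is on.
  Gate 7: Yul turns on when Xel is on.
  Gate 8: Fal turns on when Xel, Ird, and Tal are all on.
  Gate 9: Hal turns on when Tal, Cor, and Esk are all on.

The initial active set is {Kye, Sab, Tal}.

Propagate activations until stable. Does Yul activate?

Sab is on, so Esk turns on (Gate 1).
Esk and Sab are on, so Xel turns on (Gate 3).
Xel is on, so Yul turns on (Gate 7).

Yes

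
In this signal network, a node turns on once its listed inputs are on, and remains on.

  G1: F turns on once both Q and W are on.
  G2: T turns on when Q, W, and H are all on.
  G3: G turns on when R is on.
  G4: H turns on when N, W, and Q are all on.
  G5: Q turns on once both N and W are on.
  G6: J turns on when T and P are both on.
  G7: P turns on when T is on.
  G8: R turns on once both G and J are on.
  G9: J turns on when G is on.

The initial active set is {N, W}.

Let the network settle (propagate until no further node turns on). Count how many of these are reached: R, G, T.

1

N and W are on, so Q turns on (G5).
G4: N, W, and Q on → H on.
G2: Q, W, and H on → T on.
R would need G and J (G8), but G never turns on.
G would need R (G3), but R never turns on.
T: reached.
Reached: T — 1 of the 3.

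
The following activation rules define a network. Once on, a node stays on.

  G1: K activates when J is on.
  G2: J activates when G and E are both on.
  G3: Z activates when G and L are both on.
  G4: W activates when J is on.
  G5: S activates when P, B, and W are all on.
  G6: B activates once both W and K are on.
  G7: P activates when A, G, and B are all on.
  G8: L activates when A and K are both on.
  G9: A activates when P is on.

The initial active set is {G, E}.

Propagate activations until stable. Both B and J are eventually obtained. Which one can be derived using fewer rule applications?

J

J: G2: G and E on → J on. [1 rule application]
B: G and E are on, so J activates (G2). J is on, so K activates (G1). G4: J on → W on. W and K are on, so B activates (G6). [4 rule applications]
J needs fewer.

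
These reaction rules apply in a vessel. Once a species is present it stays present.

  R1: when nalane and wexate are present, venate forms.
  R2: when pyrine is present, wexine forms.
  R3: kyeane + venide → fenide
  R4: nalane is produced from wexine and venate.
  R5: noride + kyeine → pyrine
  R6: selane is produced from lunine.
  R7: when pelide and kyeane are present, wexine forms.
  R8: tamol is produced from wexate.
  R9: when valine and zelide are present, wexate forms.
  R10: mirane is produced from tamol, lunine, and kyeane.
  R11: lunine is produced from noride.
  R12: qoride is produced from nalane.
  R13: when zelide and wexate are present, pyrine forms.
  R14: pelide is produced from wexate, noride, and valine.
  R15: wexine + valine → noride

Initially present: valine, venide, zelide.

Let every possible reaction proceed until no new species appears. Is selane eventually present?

Yes

valine and zelide present → wexate forms (R9).
zelide and wexate present → pyrine forms (R13).
pyrine present → wexine forms (R2).
wexine and valine present → noride forms (R15).
noride present → lunine forms (R11).
lunine present → selane forms (R6).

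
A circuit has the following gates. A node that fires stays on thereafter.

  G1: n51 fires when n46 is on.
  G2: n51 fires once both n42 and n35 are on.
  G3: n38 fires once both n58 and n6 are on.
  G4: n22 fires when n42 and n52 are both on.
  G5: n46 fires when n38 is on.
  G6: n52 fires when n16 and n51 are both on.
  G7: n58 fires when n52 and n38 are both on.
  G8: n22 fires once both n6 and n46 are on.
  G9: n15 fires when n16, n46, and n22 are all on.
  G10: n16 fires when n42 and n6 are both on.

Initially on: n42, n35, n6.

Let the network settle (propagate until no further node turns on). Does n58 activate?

n58 would need n52 and n38 (G7), but n38 never turns on.

No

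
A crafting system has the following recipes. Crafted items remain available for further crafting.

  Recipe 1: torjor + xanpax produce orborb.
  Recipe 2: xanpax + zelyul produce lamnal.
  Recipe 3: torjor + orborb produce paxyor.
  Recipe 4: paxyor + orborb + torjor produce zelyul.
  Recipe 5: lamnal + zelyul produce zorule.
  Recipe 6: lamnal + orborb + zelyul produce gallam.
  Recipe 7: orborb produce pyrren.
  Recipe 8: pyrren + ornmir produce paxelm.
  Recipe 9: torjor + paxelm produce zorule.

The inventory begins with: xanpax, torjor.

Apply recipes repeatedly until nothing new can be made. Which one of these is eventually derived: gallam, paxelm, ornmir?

gallam

Using Recipe 1, torjor and xanpax make orborb.
Using Recipe 3, torjor and orborb make paxyor.
Using Recipe 4, paxyor, orborb, and torjor make zelyul.
xanpax + zelyul → lamnal (Recipe 2).
Using Recipe 6, lamnal, orborb, and zelyul make gallam.
paxelm would need pyrren and ornmir (Recipe 8), but ornmir is never obtained. No rule produces ornmir, and it is not given.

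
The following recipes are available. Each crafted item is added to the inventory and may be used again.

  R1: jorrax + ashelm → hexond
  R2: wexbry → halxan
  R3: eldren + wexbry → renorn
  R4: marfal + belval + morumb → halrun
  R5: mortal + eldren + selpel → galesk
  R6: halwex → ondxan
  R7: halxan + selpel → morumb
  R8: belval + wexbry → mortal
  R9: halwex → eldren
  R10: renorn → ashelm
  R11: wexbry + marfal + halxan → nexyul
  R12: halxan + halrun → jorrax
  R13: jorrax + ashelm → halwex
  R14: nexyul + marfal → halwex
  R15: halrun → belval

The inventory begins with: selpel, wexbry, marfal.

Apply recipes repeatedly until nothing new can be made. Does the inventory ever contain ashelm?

Yes

Using R2, wexbry makes halxan.
Using R11, wexbry, marfal, and halxan make nexyul.
nexyul + marfal → halwex (R14).
Using R9, halwex makes eldren.
Using R3, eldren and wexbry make renorn.
renorn → ashelm (R10).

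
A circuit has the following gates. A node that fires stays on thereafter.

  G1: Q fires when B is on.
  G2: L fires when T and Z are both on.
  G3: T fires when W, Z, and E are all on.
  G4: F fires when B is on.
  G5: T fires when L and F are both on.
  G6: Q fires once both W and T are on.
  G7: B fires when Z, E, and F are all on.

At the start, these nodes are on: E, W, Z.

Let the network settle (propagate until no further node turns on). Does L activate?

Yes

W, Z, and E are on, so T fires (G3).
G2: T and Z on → L on.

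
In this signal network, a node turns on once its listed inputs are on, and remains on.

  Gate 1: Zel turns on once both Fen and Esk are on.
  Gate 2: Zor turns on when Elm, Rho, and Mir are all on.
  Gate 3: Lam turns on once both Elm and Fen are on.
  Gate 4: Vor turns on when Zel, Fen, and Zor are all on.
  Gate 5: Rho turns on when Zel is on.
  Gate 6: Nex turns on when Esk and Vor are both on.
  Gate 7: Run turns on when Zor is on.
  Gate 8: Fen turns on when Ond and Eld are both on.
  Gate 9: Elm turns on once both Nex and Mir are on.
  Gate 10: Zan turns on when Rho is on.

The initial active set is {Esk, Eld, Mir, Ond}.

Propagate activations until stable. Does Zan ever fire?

Yes

Gate 8: Ond and Eld on → Fen on.
Fen and Esk are on, so Zel turns on (Gate 1).
Gate 5: Zel on → Rho on.
Gate 10: Rho on → Zan on.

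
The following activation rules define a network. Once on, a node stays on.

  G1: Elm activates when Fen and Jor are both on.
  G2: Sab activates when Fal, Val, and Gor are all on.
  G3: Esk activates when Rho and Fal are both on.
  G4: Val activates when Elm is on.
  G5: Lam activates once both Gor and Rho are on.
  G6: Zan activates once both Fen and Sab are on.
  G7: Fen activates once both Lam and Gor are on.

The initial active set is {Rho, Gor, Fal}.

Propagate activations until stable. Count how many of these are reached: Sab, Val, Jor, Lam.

1

G5: Gor and Rho on → Lam on.
Sab would need Fal, Val, and Gor (G2), but Val never turns on.
Val would need Elm (G4), but Elm never turns on.
No rule produces Jor, and it is not given.
Lam: reached.
Reached: Lam — 1 of the 4.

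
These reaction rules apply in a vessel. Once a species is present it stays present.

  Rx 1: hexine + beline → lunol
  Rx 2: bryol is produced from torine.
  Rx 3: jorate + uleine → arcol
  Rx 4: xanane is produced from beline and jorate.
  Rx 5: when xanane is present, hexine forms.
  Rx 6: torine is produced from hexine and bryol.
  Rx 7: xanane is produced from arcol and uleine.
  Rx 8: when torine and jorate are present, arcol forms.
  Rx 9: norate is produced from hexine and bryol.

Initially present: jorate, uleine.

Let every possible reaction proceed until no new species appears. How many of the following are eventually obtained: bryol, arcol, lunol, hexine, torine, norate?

jorate and uleine present → arcol forms (Rx 3).
arcol and uleine present → xanane forms (Rx 7).
xanane present → hexine forms (Rx 5).
bryol would need torine (Rx 2), but torine never forms.
arcol: reached.
lunol would need hexine and beline (Rx 1), but beline never forms.
hexine: reached.
torine would need hexine and bryol (Rx 6), but bryol never forms.
norate would need hexine and bryol (Rx 9), but bryol never forms.
Reached: arcol and hexine — 2 of the 6.

2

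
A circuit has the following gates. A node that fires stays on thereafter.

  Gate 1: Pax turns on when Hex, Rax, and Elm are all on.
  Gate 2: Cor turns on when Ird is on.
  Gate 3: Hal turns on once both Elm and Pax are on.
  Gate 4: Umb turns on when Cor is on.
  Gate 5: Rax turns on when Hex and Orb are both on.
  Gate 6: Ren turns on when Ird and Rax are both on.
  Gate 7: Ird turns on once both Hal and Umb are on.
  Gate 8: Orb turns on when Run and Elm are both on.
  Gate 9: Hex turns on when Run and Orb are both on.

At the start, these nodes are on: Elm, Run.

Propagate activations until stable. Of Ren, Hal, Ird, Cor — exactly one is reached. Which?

Gate 8: Run and Elm on → Orb on.
Gate 9: Run and Orb on → Hex on.
Gate 5: Hex and Orb on → Rax on.
Hex, Rax, and Elm are on, so Pax turns on (Gate 1).
Gate 3: Elm and Pax on → Hal on.
Cor would need Ird (Gate 2), but Ird never turns on. Ird would need Hal and Umb (Gate 7), but Umb never turns on. Ren would need Ird and Rax (Gate 6), but Ird never turns on.

Hal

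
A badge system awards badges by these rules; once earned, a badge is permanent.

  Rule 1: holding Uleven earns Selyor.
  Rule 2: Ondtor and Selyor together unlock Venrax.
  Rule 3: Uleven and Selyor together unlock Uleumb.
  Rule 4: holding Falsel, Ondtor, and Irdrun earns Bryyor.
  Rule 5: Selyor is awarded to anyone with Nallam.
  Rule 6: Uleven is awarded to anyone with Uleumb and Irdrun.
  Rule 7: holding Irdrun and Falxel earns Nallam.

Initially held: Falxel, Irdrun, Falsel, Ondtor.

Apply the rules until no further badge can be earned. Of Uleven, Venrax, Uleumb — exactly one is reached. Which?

Venrax

With Irdrun and Falxel, Nallam is earned (Rule 7).
With Nallam, Selyor is earned (Rule 5).
With Ondtor and Selyor, Venrax is earned (Rule 2).
Uleven would need Uleumb and Irdrun (Rule 6), but Uleumb is never earned. Uleumb would need Uleven and Selyor (Rule 3), but Uleven is never earned.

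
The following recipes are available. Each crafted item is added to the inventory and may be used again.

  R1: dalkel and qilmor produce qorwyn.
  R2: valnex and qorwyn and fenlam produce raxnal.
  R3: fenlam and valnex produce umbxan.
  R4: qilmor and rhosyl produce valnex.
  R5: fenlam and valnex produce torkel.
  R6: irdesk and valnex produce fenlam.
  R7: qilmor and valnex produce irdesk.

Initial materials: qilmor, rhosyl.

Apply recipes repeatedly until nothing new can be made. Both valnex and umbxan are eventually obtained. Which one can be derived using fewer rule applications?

valnex: qilmor and rhosyl → valnex (R4). [1 rule application]
umbxan: qilmor and rhosyl → valnex (R4). Using R7, qilmor and valnex make irdesk. irdesk and valnex → fenlam (R6). fenlam and valnex → umbxan (R3). [4 rule applications]
valnex needs fewer.

valnex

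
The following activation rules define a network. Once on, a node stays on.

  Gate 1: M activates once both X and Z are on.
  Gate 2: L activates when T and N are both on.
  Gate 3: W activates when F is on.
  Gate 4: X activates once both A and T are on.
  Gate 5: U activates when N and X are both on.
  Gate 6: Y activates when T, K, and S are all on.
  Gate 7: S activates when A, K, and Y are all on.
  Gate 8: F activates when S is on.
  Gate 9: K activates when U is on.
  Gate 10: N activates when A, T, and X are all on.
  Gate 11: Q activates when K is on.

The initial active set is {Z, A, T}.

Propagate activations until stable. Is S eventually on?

No

S would need A, K, and Y (Gate 7), but Y never turns on.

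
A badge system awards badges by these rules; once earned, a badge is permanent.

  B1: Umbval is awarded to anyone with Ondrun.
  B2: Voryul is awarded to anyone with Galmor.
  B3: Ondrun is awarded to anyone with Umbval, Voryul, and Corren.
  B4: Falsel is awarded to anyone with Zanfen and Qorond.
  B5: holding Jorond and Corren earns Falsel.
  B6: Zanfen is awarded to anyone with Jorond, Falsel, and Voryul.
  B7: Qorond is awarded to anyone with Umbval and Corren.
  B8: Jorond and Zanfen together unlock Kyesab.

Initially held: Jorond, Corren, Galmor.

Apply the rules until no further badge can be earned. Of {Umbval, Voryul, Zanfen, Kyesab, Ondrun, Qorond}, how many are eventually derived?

3

With Jorond and Corren, Falsel is earned (B5).
With Galmor, Voryul is earned (B2).
With Jorond, Falsel, and Voryul, Zanfen is earned (B6).
With Jorond and Zanfen, Kyesab is earned (B8).
Umbval would need Ondrun (B1), but Ondrun is never earned.
Voryul: reached.
Zanfen: reached.
Kyesab: reached.
Ondrun would need Umbval, Voryul, and Corren (B3), but Umbval is never earned.
Qorond would need Umbval and Corren (B7), but Umbval is never earned.
Reached: Voryul, Zanfen, and Kyesab — 3 of the 6.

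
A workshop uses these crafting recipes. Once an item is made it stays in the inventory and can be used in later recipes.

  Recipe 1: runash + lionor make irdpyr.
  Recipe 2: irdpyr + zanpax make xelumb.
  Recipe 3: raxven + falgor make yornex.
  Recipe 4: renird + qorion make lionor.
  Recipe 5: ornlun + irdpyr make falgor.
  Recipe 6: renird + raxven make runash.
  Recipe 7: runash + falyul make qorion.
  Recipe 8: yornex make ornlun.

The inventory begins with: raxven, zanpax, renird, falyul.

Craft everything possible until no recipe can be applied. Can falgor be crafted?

falgor would need ornlun and irdpyr (Recipe 5), but ornlun is never obtained.

No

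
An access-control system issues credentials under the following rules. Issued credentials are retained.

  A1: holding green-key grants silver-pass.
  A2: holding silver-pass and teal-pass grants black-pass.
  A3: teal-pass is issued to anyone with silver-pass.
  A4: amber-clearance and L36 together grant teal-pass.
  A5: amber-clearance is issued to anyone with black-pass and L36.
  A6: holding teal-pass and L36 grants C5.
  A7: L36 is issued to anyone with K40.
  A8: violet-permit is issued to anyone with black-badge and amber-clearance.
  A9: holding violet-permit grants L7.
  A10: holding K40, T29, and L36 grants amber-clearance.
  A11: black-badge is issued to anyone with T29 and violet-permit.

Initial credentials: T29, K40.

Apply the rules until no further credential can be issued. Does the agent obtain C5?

Holding K40 grants L36 (A7).
Holding K40, T29, and L36 grants amber-clearance (A10).
Holding amber-clearance and L36 grants teal-pass (A4).
Holding teal-pass and L36 grants C5 (A6).

Yes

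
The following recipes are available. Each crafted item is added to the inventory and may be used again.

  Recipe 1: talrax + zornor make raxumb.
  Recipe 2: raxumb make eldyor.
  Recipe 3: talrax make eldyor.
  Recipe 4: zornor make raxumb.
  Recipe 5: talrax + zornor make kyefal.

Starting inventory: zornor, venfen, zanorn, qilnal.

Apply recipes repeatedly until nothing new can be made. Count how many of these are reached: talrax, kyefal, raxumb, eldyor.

2

Using Recipe 4, zornor makes raxumb.
raxumb → eldyor (Recipe 2).
No rule produces talrax, and it is not given.
kyefal would need talrax and zornor (Recipe 5), but talrax is never obtained.
raxumb: reached.
eldyor: reached.
Reached: raxumb and eldyor — 2 of the 4.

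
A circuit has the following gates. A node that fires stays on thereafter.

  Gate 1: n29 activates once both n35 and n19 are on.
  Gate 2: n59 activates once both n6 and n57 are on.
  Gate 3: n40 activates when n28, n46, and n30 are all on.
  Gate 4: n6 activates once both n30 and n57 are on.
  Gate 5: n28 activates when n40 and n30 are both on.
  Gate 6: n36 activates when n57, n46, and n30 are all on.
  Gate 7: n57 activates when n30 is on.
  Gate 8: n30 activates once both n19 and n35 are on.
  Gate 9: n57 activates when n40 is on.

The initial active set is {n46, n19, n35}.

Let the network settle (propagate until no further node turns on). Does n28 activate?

n28 would need n40 and n30 (Gate 5), but n40 never turns on.

No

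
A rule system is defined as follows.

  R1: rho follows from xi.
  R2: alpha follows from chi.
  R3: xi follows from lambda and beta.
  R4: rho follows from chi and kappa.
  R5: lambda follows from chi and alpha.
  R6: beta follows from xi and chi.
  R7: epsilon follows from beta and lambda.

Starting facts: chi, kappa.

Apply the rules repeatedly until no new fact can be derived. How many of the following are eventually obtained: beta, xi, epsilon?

0

beta would need xi and chi (R6), but xi is never established.
xi would need lambda and beta (R3), but beta is never established.
epsilon would need beta and lambda (R7), but beta is never established.
None of the 3 are reached.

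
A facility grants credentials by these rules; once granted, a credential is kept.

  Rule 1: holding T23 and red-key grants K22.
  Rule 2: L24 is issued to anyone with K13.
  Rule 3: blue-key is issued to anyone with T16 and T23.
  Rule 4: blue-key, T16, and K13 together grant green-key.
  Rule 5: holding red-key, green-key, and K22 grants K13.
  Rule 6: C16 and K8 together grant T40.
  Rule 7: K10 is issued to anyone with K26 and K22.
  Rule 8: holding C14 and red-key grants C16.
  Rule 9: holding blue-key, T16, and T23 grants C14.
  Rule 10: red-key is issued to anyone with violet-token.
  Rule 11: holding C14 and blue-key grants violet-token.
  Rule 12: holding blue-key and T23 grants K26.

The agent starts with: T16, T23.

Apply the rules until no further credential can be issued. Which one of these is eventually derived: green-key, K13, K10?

Holding T16 and T23 grants blue-key (Rule 3).
Holding blue-key and T23 grants K26 (Rule 12).
Holding blue-key, T16, and T23 grants C14 (Rule 9).
Holding C14 and blue-key grants violet-token (Rule 11).
Holding violet-token grants red-key (Rule 10).
Holding T23 and red-key grants K22 (Rule 1).
Holding K26 and K22 grants K10 (Rule 7).
K13 would need red-key, green-key, and K22 (Rule 5), but green-key is never granted. green-key would need blue-key, T16, and K13 (Rule 4), but K13 is never granted.

K10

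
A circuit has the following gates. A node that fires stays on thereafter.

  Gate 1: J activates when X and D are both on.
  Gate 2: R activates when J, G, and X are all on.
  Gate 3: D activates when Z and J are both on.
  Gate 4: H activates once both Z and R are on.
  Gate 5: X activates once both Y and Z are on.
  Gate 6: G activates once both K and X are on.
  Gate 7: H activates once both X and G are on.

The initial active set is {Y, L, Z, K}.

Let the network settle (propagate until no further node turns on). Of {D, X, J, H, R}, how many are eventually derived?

Y and Z are on, so X activates (Gate 5).
Gate 6: K and X on → G on.
Gate 7: X and G on → H on.
D would need Z and J (Gate 3), but J never turns on.
X: reached.
J would need X and D (Gate 1), but D never turns on.
H: reached.
R would need J, G, and X (Gate 2), but J never turns on.
Reached: X and H — 2 of the 5.

2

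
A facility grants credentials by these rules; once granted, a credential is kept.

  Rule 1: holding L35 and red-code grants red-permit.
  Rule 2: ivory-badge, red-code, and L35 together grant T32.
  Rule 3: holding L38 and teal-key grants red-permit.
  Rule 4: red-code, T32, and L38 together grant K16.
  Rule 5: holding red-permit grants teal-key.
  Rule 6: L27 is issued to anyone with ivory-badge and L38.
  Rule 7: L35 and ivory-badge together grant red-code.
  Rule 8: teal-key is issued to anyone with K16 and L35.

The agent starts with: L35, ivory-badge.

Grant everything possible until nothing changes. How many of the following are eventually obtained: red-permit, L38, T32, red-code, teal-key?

4

Holding L35 and ivory-badge grants red-code (Rule 7).
Holding ivory-badge, red-code, and L35 grants T32 (Rule 2).
Holding L35 and red-code grants red-permit (Rule 1).
Holding red-permit grants teal-key (Rule 5).
red-permit: reached.
No rule produces L38, and it is not given.
T32: reached.
red-code: reached.
teal-key: reached.
Reached: red-permit, T32, red-code, and teal-key — 4 of the 5.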